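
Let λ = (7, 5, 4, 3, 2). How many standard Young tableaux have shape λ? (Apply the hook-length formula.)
# SYT of shape (7, 5, 4, 3, 2) = 666633240

Hook-length formula: f^λ = n! / Π hook(c), product over all cells c of the Young diagram. For λ = (7, 5, 4, 3, 2), n = 21 boxes. Hook lengths by row (left-to-right, top-to-bottom): [11, 10, 8, 6, 4, 2, 1]; [8, 7, 5, 3, 1]; [6, 5, 3, 1]; [4, 3, 1]; [2, 1]. Product of hooks = 76640256000. So f^λ = 21! / 76640256000 = 51090942171709440000 / 76640256000 = 666633240.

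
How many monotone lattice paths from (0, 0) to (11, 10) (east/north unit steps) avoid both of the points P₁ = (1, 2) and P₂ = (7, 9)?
Number of paths = 189982

Inclusion–exclusion. Total paths: C(21, 11) = 352716. Through P₁: C(3, 1)·C(18, 10) = 131274. Through P₂: C(16, 7)·C(5, 4) = 57200. Since P₁ is strictly southwest of P₂, a monotone path through both must visit P₁ then P₂; paths through both = C(3, 1)·C(13, 6)·C(5, 4) = 25740. Avoid both = 352716 − 131274 − 57200 + 25740 = 189982.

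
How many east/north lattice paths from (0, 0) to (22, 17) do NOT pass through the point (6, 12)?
Number of paths = 50643358974

Total paths from (0, 0) to (22, 17): C(39, 22) = 51021117810. Paths through (6, 12): (paths (0, 0) → (6, 12)) × (paths (6, 12) → (22, 17)) = C(18, 6) · C(21, 16) = 18564 · 20349 = 377758836. Avoidance count = 51021117810 − 377758836 = 50643358974.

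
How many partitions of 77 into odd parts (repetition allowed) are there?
p_odd(77) = 58499

Enumerate partitions using only odd parts via the recurrence o(n, m) = o(n, m−2) + o(n−m, m) over odd m, starting from the largest odd part ≤ n. This gives p_odd(77) = 58499. (Euler's theorem: equals the count of distinct-part partitions.)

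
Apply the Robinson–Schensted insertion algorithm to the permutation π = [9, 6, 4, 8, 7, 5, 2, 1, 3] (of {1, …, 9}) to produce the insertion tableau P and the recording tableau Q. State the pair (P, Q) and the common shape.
P = [1, 3] / [2, 5] / [4, 7] / [6] / [8] / [9];  Q = [1, 4] / [2, 5] / [3, 9] / [6] / [7] / [8];  common shape = (2, 2, 2, 1, 1, 1)

Row-insert the values π_1, π_2, … into P one at a time, bumping the leftmost entry strictly greater than the inserted value down to the next row. The recording tableau Q records, in position (i, j), the step at which that cell was added to P.
  Insert 9 (step 1): P = [9];  Q = [1]
  Insert 6 (step 2): P = [6] / [9];  Q = [1] / [2]
  Insert 4 (step 3): P = [4] / [6] / [9];  Q = [1] / [2] / [3]
  Insert 8 (step 4): P = [4, 8] / [6] / [9];  Q = [1, 4] / [2] / [3]
  Insert 7 (step 5): P = [4, 7] / [6, 8] / [9];  Q = [1, 4] / [2, 5] / [3]
  Insert 5 (step 6): P = [4, 5] / [6, 7] / [8] / [9];  Q = [1, 4] / [2, 5] / [3] / [6]
  Insert 2 (step 7): P = [2, 5] / [4, 7] / [6] / [8] / [9];  Q = [1, 4] / [2, 5] / [3] / [6] / [7]
  Insert 1 (step 8): P = [1, 5] / [2, 7] / [4] / [6] / [8] / [9];  Q = [1, 4] / [2, 5] / [3] / [6] / [7] / [8]
  Insert 3 (step 9): P = [1, 3] / [2, 5] / [4, 7] / [6] / [8] / [9];  Q = [1, 4] / [2, 5] / [3, 9] / [6] / [7] / [8]
Final shape: (2, 2, 2, 1, 1, 1).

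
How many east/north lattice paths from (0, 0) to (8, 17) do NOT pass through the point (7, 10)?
Number of paths = 925991

Total paths from (0, 0) to (8, 17): C(25, 8) = 1081575. Paths through (7, 10): (paths (0, 0) → (7, 10)) × (paths (7, 10) → (8, 17)) = C(17, 7) · C(8, 1) = 19448 · 8 = 155584. Avoidance count = 1081575 − 155584 = 925991.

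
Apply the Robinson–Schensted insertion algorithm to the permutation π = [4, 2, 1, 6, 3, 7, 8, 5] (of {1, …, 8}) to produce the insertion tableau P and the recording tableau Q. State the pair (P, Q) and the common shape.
P = [1, 3, 5, 8] / [2, 6, 7] / [4];  Q = [1, 4, 6, 7] / [2, 5, 8] / [3];  common shape = (4, 3, 1)

Row-insert the values π_1, π_2, … into P one at a time, bumping the leftmost entry strictly greater than the inserted value down to the next row. The recording tableau Q records, in position (i, j), the step at which that cell was added to P.
  Insert 4 (step 1): P = [4];  Q = [1]
  Insert 2 (step 2): P = [2] / [4];  Q = [1] / [2]
  Insert 1 (step 3): P = [1] / [2] / [4];  Q = [1] / [2] / [3]
  Insert 6 (step 4): P = [1, 6] / [2] / [4];  Q = [1, 4] / [2] / [3]
  Insert 3 (step 5): P = [1, 3] / [2, 6] / [4];  Q = [1, 4] / [2, 5] / [3]
  Insert 7 (step 6): P = [1, 3, 7] / [2, 6] / [4];  Q = [1, 4, 6] / [2, 5] / [3]
  Insert 8 (step 7): P = [1, 3, 7, 8] / [2, 6] / [4];  Q = [1, 4, 6, 7] / [2, 5] / [3]
  Insert 5 (step 8): P = [1, 3, 5, 8] / [2, 6, 7] / [4];  Q = [1, 4, 6, 7] / [2, 5, 8] / [3]
Final shape: (4, 3, 1).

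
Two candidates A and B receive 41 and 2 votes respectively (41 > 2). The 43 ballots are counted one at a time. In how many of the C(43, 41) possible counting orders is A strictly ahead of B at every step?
Strict-lead orderings = 819

Total orderings of the 43 votes with 41 for A: C(43, 41) = 903. By the Bertrand ballot formula (Cycle Lemma / reflection principle), the number of orderings in which A is strictly ahead of B throughout is (p − q)/(p + q) · C(p + q, p) = (41 − 2)/(41 + 2) · 903 = 819.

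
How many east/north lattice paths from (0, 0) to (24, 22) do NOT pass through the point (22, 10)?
Number of paths = 7884500500110

Total paths from (0, 0) to (24, 22): C(46, 24) = 7890371113950. Paths through (22, 10): (paths (0, 0) → (22, 10)) × (paths (22, 10) → (24, 22)) = C(32, 22) · C(14, 2) = 64512240 · 91 = 5870613840. Avoidance count = 7890371113950 − 5870613840 = 7884500500110.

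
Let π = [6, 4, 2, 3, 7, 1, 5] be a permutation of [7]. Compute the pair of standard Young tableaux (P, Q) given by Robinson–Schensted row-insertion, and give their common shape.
P = [1, 3, 5] / [2, 7] / [4] / [6];  Q = [1, 4, 5] / [2, 7] / [3] / [6];  common shape = (3, 2, 1, 1)

Row-insert the values π_1, π_2, … into P one at a time, bumping the leftmost entry strictly greater than the inserted value down to the next row. The recording tableau Q records, in position (i, j), the step at which that cell was added to P.
  Insert 6 (step 1): P = [6];  Q = [1]
  Insert 4 (step 2): P = [4] / [6];  Q = [1] / [2]
  Insert 2 (step 3): P = [2] / [4] / [6];  Q = [1] / [2] / [3]
  Insert 3 (step 4): P = [2, 3] / [4] / [6];  Q = [1, 4] / [2] / [3]
  Insert 7 (step 5): P = [2, 3, 7] / [4] / [6];  Q = [1, 4, 5] / [2] / [3]
  Insert 1 (step 6): P = [1, 3, 7] / [2] / [4] / [6];  Q = [1, 4, 5] / [2] / [3] / [6]
  Insert 5 (step 7): P = [1, 3, 5] / [2, 7] / [4] / [6];  Q = [1, 4, 5] / [2, 7] / [3] / [6]
Final shape: (3, 2, 1, 1).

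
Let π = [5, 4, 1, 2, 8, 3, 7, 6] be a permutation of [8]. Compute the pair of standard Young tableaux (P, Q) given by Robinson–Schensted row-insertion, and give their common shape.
P = [1, 2, 3, 6] / [4, 7] / [5, 8];  Q = [1, 4, 5, 7] / [2, 6] / [3, 8];  common shape = (4, 2, 2)

Row-insert the values π_1, π_2, … into P one at a time, bumping the leftmost entry strictly greater than the inserted value down to the next row. The recording tableau Q records, in position (i, j), the step at which that cell was added to P.
  Insert 5 (step 1): P = [5];  Q = [1]
  Insert 4 (step 2): P = [4] / [5];  Q = [1] / [2]
  Insert 1 (step 3): P = [1] / [4] / [5];  Q = [1] / [2] / [3]
  Insert 2 (step 4): P = [1, 2] / [4] / [5];  Q = [1, 4] / [2] / [3]
  Insert 8 (step 5): P = [1, 2, 8] / [4] / [5];  Q = [1, 4, 5] / [2] / [3]
  Insert 3 (step 6): P = [1, 2, 3] / [4, 8] / [5];  Q = [1, 4, 5] / [2, 6] / [3]
  Insert 7 (step 7): P = [1, 2, 3, 7] / [4, 8] / [5];  Q = [1, 4, 5, 7] / [2, 6] / [3]
  Insert 6 (step 8): P = [1, 2, 3, 6] / [4, 7] / [5, 8];  Q = [1, 4, 5, 7] / [2, 6] / [3, 8]
Final shape: (4, 2, 2).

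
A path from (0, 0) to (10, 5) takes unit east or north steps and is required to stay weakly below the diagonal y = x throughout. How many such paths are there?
Number of paths = 1638

By the reflection principle (André's argument), the number of monotone paths to (10, 5) with n ≤ m that never go above y = x is C(15, 10) − C(15, 11) = 3003 − 1365 = 1638.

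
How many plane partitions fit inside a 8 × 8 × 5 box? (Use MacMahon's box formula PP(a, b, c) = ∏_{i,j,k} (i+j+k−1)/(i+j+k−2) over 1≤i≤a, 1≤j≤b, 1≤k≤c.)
PP(8, 8, 5) = 3940599631842016

Evaluate the triple product over i = 1..8, j = 1..8, k = 1..5. The factors are (2/1) · (3/2) · (4/3) · (5/4) · (6/5) · (3/2) · (4/3) · (5/4) · … (320 factors total). The numerators and denominators telescope so the product is an integer; carrying out the multiplication exactly gives PP(8, 8, 5) = 3940599631842016.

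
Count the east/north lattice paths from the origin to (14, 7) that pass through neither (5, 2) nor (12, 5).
Number of paths = 52230

Inclusion–exclusion. Total paths: C(21, 14) = 116280. Through P₁: C(7, 5)·C(14, 9) = 42042. Through P₂: C(17, 12)·C(4, 2) = 37128. Since P₁ is strictly southwest of P₂, a monotone path through both must visit P₁ then P₂; paths through both = C(7, 5)·C(10, 7)·C(4, 2) = 15120. Avoid both = 116280 − 42042 − 37128 + 15120 = 52230.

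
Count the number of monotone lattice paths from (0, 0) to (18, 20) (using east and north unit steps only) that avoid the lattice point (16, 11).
Number of paths = 32860916385

Total paths from (0, 0) to (18, 20): C(38, 18) = 33578000610. Paths through (16, 11): (paths (0, 0) → (16, 11)) × (paths (16, 11) → (18, 20)) = C(27, 16) · C(11, 2) = 13037895 · 55 = 717084225. Avoidance count = 33578000610 − 717084225 = 32860916385.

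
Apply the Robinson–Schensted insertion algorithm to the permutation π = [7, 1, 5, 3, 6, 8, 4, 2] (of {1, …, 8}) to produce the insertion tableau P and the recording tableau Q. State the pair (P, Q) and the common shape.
P = [1, 2, 4, 8] / [3, 6] / [5] / [7];  Q = [1, 3, 5, 6] / [2, 7] / [4] / [8];  common shape = (4, 2, 1, 1)

Row-insert the values π_1, π_2, … into P one at a time, bumping the leftmost entry strictly greater than the inserted value down to the next row. The recording tableau Q records, in position (i, j), the step at which that cell was added to P.
  Insert 7 (step 1): P = [7];  Q = [1]
  Insert 1 (step 2): P = [1] / [7];  Q = [1] / [2]
  Insert 5 (step 3): P = [1, 5] / [7];  Q = [1, 3] / [2]
  Insert 3 (step 4): P = [1, 3] / [5] / [7];  Q = [1, 3] / [2] / [4]
  Insert 6 (step 5): P = [1, 3, 6] / [5] / [7];  Q = [1, 3, 5] / [2] / [4]
  Insert 8 (step 6): P = [1, 3, 6, 8] / [5] / [7];  Q = [1, 3, 5, 6] / [2] / [4]
  Insert 4 (step 7): P = [1, 3, 4, 8] / [5, 6] / [7];  Q = [1, 3, 5, 6] / [2, 7] / [4]
  Insert 2 (step 8): P = [1, 2, 4, 8] / [3, 6] / [5] / [7];  Q = [1, 3, 5, 6] / [2, 7] / [4] / [8]
Final shape: (4, 2, 1, 1).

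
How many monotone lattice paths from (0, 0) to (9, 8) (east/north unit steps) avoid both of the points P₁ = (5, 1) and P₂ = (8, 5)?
Number of paths = 18022

Inclusion–exclusion. Total paths: C(17, 9) = 24310. Through P₁: C(6, 5)·C(11, 4) = 1980. Through P₂: C(13, 8)·C(4, 1) = 5148. Since P₁ is strictly southwest of P₂, a monotone path through both must visit P₁ then P₂; paths through both = C(6, 5)·C(7, 3)·C(4, 1) = 840. Avoid both = 24310 − 1980 − 5148 + 840 = 18022.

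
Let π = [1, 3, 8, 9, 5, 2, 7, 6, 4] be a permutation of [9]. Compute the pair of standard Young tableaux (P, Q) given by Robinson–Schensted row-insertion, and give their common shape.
P = [1, 2, 4, 6] / [3, 5] / [7, 9] / [8];  Q = [1, 2, 3, 4] / [5, 7] / [6, 8] / [9];  common shape = (4, 2, 2, 1)

Row-insert the values π_1, π_2, … into P one at a time, bumping the leftmost entry strictly greater than the inserted value down to the next row. The recording tableau Q records, in position (i, j), the step at which that cell was added to P.
  Insert 1 (step 1): P = [1];  Q = [1]
  Insert 3 (step 2): P = [1, 3];  Q = [1, 2]
  Insert 8 (step 3): P = [1, 3, 8];  Q = [1, 2, 3]
  Insert 9 (step 4): P = [1, 3, 8, 9];  Q = [1, 2, 3, 4]
  Insert 5 (step 5): P = [1, 3, 5, 9] / [8];  Q = [1, 2, 3, 4] / [5]
  Insert 2 (step 6): P = [1, 2, 5, 9] / [3] / [8];  Q = [1, 2, 3, 4] / [5] / [6]
  Insert 7 (step 7): P = [1, 2, 5, 7] / [3, 9] / [8];  Q = [1, 2, 3, 4] / [5, 7] / [6]
  Insert 6 (step 8): P = [1, 2, 5, 6] / [3, 7] / [8, 9];  Q = [1, 2, 3, 4] / [5, 7] / [6, 8]
  Insert 4 (step 9): P = [1, 2, 4, 6] / [3, 5] / [7, 9] / [8];  Q = [1, 2, 3, 4] / [5, 7] / [6, 8] / [9]
Final shape: (4, 2, 2, 1).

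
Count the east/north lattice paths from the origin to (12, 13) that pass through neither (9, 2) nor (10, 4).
Number of paths = 5134300

Inclusion–exclusion. Total paths: C(25, 12) = 5200300. Through P₁: C(11, 9)·C(14, 3) = 20020. Through P₂: C(14, 10)·C(11, 2) = 55055. Since P₁ is strictly southwest of P₂, a monotone path through both must visit P₁ then P₂; paths through both = C(11, 9)·C(3, 1)·C(11, 2) = 9075. Avoid both = 5200300 − 20020 − 55055 + 9075 = 5134300.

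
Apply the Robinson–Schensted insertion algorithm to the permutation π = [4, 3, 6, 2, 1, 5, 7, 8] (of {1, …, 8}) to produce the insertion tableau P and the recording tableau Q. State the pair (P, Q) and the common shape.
P = [1, 5, 7, 8] / [2, 6] / [3] / [4];  Q = [1, 3, 7, 8] / [2, 6] / [4] / [5];  common shape = (4, 2, 1, 1)

Row-insert the values π_1, π_2, … into P one at a time, bumping the leftmost entry strictly greater than the inserted value down to the next row. The recording tableau Q records, in position (i, j), the step at which that cell was added to P.
  Insert 4 (step 1): P = [4];  Q = [1]
  Insert 3 (step 2): P = [3] / [4];  Q = [1] / [2]
  Insert 6 (step 3): P = [3, 6] / [4];  Q = [1, 3] / [2]
  Insert 2 (step 4): P = [2, 6] / [3] / [4];  Q = [1, 3] / [2] / [4]
  Insert 1 (step 5): P = [1, 6] / [2] / [3] / [4];  Q = [1, 3] / [2] / [4] / [5]
  Insert 5 (step 6): P = [1, 5] / [2, 6] / [3] / [4];  Q = [1, 3] / [2, 6] / [4] / [5]
  Insert 7 (step 7): P = [1, 5, 7] / [2, 6] / [3] / [4];  Q = [1, 3, 7] / [2, 6] / [4] / [5]
  Insert 8 (step 8): P = [1, 5, 7, 8] / [2, 6] / [3] / [4];  Q = [1, 3, 7, 8] / [2, 6] / [4] / [5]
Final shape: (4, 2, 1, 1).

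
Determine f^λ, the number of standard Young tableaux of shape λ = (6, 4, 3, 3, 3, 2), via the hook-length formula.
# SYT of shape (6, 4, 3, 3, 3, 2) = 299984958

Hook-length formula: f^λ = n! / Π hook(c), product over all cells c of the Young diagram. For λ = (6, 4, 3, 3, 3, 2), n = 21 boxes. Hook lengths by row (left-to-right, top-to-bottom): [11, 10, 8, 4, 2, 1]; [8, 7, 5, 1]; [6, 5, 3]; [5, 4, 2]; [4, 3, 1]; [2, 1]. Product of hooks = 170311680000. So f^λ = 21! / 170311680000 = 51090942171709440000 / 170311680000 = 299984958.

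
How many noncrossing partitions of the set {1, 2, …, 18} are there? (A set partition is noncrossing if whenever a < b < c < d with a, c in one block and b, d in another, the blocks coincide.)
C_18 = 477638700

These noncrossing partitions are counted by the Catalan number C_n = (1/(n + 1)) · C(2n, n). For n = 18: C_18 = (1/19) · C(36, 18) = 9075135300/19 = 477638700.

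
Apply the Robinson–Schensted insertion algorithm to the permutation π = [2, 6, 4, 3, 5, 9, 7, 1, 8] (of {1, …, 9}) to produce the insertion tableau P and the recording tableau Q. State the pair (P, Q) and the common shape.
P = [1, 3, 5, 7, 8] / [2, 9] / [4] / [6];  Q = [1, 2, 5, 6, 9] / [3, 7] / [4] / [8];  common shape = (5, 2, 1, 1)

Row-insert the values π_1, π_2, … into P one at a time, bumping the leftmost entry strictly greater than the inserted value down to the next row. The recording tableau Q records, in position (i, j), the step at which that cell was added to P.
  Insert 2 (step 1): P = [2];  Q = [1]
  Insert 6 (step 2): P = [2, 6];  Q = [1, 2]
  Insert 4 (step 3): P = [2, 4] / [6];  Q = [1, 2] / [3]
  Insert 3 (step 4): P = [2, 3] / [4] / [6];  Q = [1, 2] / [3] / [4]
  Insert 5 (step 5): P = [2, 3, 5] / [4] / [6];  Q = [1, 2, 5] / [3] / [4]
  Insert 9 (step 6): P = [2, 3, 5, 9] / [4] / [6];  Q = [1, 2, 5, 6] / [3] / [4]
  Insert 7 (step 7): P = [2, 3, 5, 7] / [4, 9] / [6];  Q = [1, 2, 5, 6] / [3, 7] / [4]
  Insert 1 (step 8): P = [1, 3, 5, 7] / [2, 9] / [4] / [6];  Q = [1, 2, 5, 6] / [3, 7] / [4] / [8]
  Insert 8 (step 9): P = [1, 3, 5, 7, 8] / [2, 9] / [4] / [6];  Q = [1, 2, 5, 6, 9] / [3, 7] / [4] / [8]
Final shape: (5, 2, 1, 1).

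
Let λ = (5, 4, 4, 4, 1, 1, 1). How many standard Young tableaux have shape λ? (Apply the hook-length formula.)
# SYT of shape (5, 4, 4, 4, 1, 1, 1) = 40310400

Hook-length formula: f^λ = n! / Π hook(c), product over all cells c of the Young diagram. For λ = (5, 4, 4, 4, 1, 1, 1), n = 20 boxes. Hook lengths by row (left-to-right, top-to-bottom): [11, 7, 6, 5, 1]; [9, 5, 4, 3]; [8, 4, 3, 2]; [7, 3, 2, 1]; [3]; [2]; [1]. Product of hooks = 60354201600. So f^λ = 20! / 60354201600 = 2432902008176640000 / 60354201600 = 40310400.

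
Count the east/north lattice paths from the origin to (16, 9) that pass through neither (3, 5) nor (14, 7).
Number of paths = 1238223

Inclusion–exclusion. Total paths: C(25, 16) = 2042975. Through P₁: C(8, 3)·C(17, 13) = 133280. Through P₂: C(21, 14)·C(4, 2) = 697680. Since P₁ is strictly southwest of P₂, a monotone path through both must visit P₁ then P₂; paths through both = C(8, 3)·C(13, 11)·C(4, 2) = 26208. Avoid both = 2042975 − 133280 − 697680 + 26208 = 1238223.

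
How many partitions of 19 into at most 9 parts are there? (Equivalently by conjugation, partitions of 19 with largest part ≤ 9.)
p(19, parts ≤ 9) = 393

Use the recurrence p(n, m) = p(n, m−1) + p(n−m, m): either the largest part is < m (count p(n, m−1)) or the largest part is exactly m (remove one copy of m, count p(n−m, m)). With p(0, ·) = 1 this gives p(19, parts ≤ 9) = 393. (By conjugating Young diagrams, this also counts partitions of 19 into at most 9 parts.)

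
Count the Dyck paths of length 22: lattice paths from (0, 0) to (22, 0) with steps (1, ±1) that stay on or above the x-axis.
C_11 = 58786

These Dyck paths are counted by the Catalan number C_n = (1/(n + 1)) · C(2n, n). For n = 11: C_11 = (1/12) · C(22, 11) = 705432/12 = 58786.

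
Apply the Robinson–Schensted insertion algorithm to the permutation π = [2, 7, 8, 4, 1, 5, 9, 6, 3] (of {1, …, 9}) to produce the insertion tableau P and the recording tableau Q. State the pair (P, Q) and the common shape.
P = [1, 3, 5, 6] / [2, 4, 9] / [7, 8];  Q = [1, 2, 3, 7] / [4, 6, 8] / [5, 9];  common shape = (4, 3, 2)

Row-insert the values π_1, π_2, … into P one at a time, bumping the leftmost entry strictly greater than the inserted value down to the next row. The recording tableau Q records, in position (i, j), the step at which that cell was added to P.
  Insert 2 (step 1): P = [2];  Q = [1]
  Insert 7 (step 2): P = [2, 7];  Q = [1, 2]
  Insert 8 (step 3): P = [2, 7, 8];  Q = [1, 2, 3]
  Insert 4 (step 4): P = [2, 4, 8] / [7];  Q = [1, 2, 3] / [4]
  Insert 1 (step 5): P = [1, 4, 8] / [2] / [7];  Q = [1, 2, 3] / [4] / [5]
  Insert 5 (step 6): P = [1, 4, 5] / [2, 8] / [7];  Q = [1, 2, 3] / [4, 6] / [5]
  Insert 9 (step 7): P = [1, 4, 5, 9] / [2, 8] / [7];  Q = [1, 2, 3, 7] / [4, 6] / [5]
  Insert 6 (step 8): P = [1, 4, 5, 6] / [2, 8, 9] / [7];  Q = [1, 2, 3, 7] / [4, 6, 8] / [5]
  Insert 3 (step 9): P = [1, 3, 5, 6] / [2, 4, 9] / [7, 8];  Q = [1, 2, 3, 7] / [4, 6, 8] / [5, 9]
Final shape: (4, 3, 2).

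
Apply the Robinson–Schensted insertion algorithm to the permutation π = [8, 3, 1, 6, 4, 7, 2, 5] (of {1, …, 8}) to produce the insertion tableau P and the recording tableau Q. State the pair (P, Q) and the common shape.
P = [1, 2, 5] / [3, 4, 7] / [6] / [8];  Q = [1, 4, 6] / [2, 5, 8] / [3] / [7];  common shape = (3, 3, 1, 1)

Row-insert the values π_1, π_2, … into P one at a time, bumping the leftmost entry strictly greater than the inserted value down to the next row. The recording tableau Q records, in position (i, j), the step at which that cell was added to P.
  Insert 8 (step 1): P = [8];  Q = [1]
  Insert 3 (step 2): P = [3] / [8];  Q = [1] / [2]
  Insert 1 (step 3): P = [1] / [3] / [8];  Q = [1] / [2] / [3]
  Insert 6 (step 4): P = [1, 6] / [3] / [8];  Q = [1, 4] / [2] / [3]
  Insert 4 (step 5): P = [1, 4] / [3, 6] / [8];  Q = [1, 4] / [2, 5] / [3]
  Insert 7 (step 6): P = [1, 4, 7] / [3, 6] / [8];  Q = [1, 4, 6] / [2, 5] / [3]
  Insert 2 (step 7): P = [1, 2, 7] / [3, 4] / [6] / [8];  Q = [1, 4, 6] / [2, 5] / [3] / [7]
  Insert 5 (step 8): P = [1, 2, 5] / [3, 4, 7] / [6] / [8];  Q = [1, 4, 6] / [2, 5, 8] / [3] / [7]
Final shape: (3, 3, 1, 1).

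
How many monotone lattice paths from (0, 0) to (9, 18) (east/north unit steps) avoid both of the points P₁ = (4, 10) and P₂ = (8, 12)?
Number of paths = 2621853

Inclusion–exclusion. Total paths: C(27, 9) = 4686825. Through P₁: C(14, 4)·C(13, 5) = 1288287. Through P₂: C(20, 8)·C(7, 1) = 881790. Since P₁ is strictly southwest of P₂, a monotone path through both must visit P₁ then P₂; paths through both = C(14, 4)·C(6, 4)·C(7, 1) = 105105. Avoid both = 4686825 − 1288287 − 881790 + 105105 = 2621853.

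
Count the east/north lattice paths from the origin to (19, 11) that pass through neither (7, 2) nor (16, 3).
Number of paths = 43945335

Inclusion–exclusion. Total paths: C(30, 19) = 54627300. Through P₁: C(9, 7)·C(21, 12) = 10581480. Through P₂: C(19, 16)·C(11, 3) = 159885. Since P₁ is strictly southwest of P₂, a monotone path through both must visit P₁ then P₂; paths through both = C(9, 7)·C(10, 9)·C(11, 3) = 59400. Avoid both = 54627300 − 10581480 − 159885 + 59400 = 43945335.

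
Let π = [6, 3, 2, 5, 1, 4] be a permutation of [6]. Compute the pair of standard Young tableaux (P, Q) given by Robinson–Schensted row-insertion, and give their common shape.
P = [1, 4] / [2, 5] / [3] / [6];  Q = [1, 4] / [2, 6] / [3] / [5];  common shape = (2, 2, 1, 1)

Row-insert the values π_1, π_2, … into P one at a time, bumping the leftmost entry strictly greater than the inserted value down to the next row. The recording tableau Q records, in position (i, j), the step at which that cell was added to P.
  Insert 6 (step 1): P = [6];  Q = [1]
  Insert 3 (step 2): P = [3] / [6];  Q = [1] / [2]
  Insert 2 (step 3): P = [2] / [3] / [6];  Q = [1] / [2] / [3]
  Insert 5 (step 4): P = [2, 5] / [3] / [6];  Q = [1, 4] / [2] / [3]
  Insert 1 (step 5): P = [1, 5] / [2] / [3] / [6];  Q = [1, 4] / [2] / [3] / [5]
  Insert 4 (step 6): P = [1, 4] / [2, 5] / [3] / [6];  Q = [1, 4] / [2, 6] / [3] / [5]
Final shape: (2, 2, 1, 1).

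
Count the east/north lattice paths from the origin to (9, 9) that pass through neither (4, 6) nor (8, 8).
Number of paths = 17420

Inclusion–exclusion. Total paths: C(18, 9) = 48620. Through P₁: C(10, 4)·C(8, 5) = 11760. Through P₂: C(16, 8)·C(2, 1) = 25740. Since P₁ is strictly southwest of P₂, a monotone path through both must visit P₁ then P₂; paths through both = C(10, 4)·C(6, 4)·C(2, 1) = 6300. Avoid both = 48620 − 11760 − 25740 + 6300 = 17420.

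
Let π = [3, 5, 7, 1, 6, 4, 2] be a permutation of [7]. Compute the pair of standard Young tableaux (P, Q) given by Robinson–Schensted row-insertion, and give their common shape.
P = [1, 2, 6] / [3, 4] / [5] / [7];  Q = [1, 2, 3] / [4, 5] / [6] / [7];  common shape = (3, 2, 1, 1)

Row-insert the values π_1, π_2, … into P one at a time, bumping the leftmost entry strictly greater than the inserted value down to the next row. The recording tableau Q records, in position (i, j), the step at which that cell was added to P.
  Insert 3 (step 1): P = [3];  Q = [1]
  Insert 5 (step 2): P = [3, 5];  Q = [1, 2]
  Insert 7 (step 3): P = [3, 5, 7];  Q = [1, 2, 3]
  Insert 1 (step 4): P = [1, 5, 7] / [3];  Q = [1, 2, 3] / [4]
  Insert 6 (step 5): P = [1, 5, 6] / [3, 7];  Q = [1, 2, 3] / [4, 5]
  Insert 4 (step 6): P = [1, 4, 6] / [3, 5] / [7];  Q = [1, 2, 3] / [4, 5] / [6]
  Insert 2 (step 7): P = [1, 2, 6] / [3, 4] / [5] / [7];  Q = [1, 2, 3] / [4, 5] / [6] / [7]
Final shape: (3, 2, 1, 1).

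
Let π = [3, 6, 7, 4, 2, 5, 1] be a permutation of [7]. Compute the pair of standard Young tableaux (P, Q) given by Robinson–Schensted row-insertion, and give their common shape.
P = [1, 4, 5] / [2, 7] / [3] / [6];  Q = [1, 2, 3] / [4, 6] / [5] / [7];  common shape = (3, 2, 1, 1)

Row-insert the values π_1, π_2, … into P one at a time, bumping the leftmost entry strictly greater than the inserted value down to the next row. The recording tableau Q records, in position (i, j), the step at which that cell was added to P.
  Insert 3 (step 1): P = [3];  Q = [1]
  Insert 6 (step 2): P = [3, 6];  Q = [1, 2]
  Insert 7 (step 3): P = [3, 6, 7];  Q = [1, 2, 3]
  Insert 4 (step 4): P = [3, 4, 7] / [6];  Q = [1, 2, 3] / [4]
  Insert 2 (step 5): P = [2, 4, 7] / [3] / [6];  Q = [1, 2, 3] / [4] / [5]
  Insert 5 (step 6): P = [2, 4, 5] / [3, 7] / [6];  Q = [1, 2, 3] / [4, 6] / [5]
  Insert 1 (step 7): P = [1, 4, 5] / [2, 7] / [3] / [6];  Q = [1, 2, 3] / [4, 6] / [5] / [7]
Final shape: (3, 2, 1, 1).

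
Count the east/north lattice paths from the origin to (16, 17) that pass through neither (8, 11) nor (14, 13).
Number of paths = 670700304

Inclusion–exclusion. Total paths: C(33, 16) = 1166803110. Through P₁: C(19, 8)·C(14, 8) = 226972746. Through P₂: C(27, 14)·C(6, 2) = 300874500. Since P₁ is strictly southwest of P₂, a monotone path through both must visit P₁ then P₂; paths through both = C(19, 8)·C(8, 6)·C(6, 2) = 31744440. Avoid both = 1166803110 − 226972746 − 300874500 + 31744440 = 670700304.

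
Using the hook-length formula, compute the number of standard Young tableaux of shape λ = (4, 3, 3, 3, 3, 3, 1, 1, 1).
# SYT of shape (4, 3, 3, 3, 3, 3, 1, 1, 1) = 106696590

Hook-length formula: f^λ = n! / Π hook(c), product over all cells c of the Young diagram. For λ = (4, 3, 3, 3, 3, 3, 1, 1, 1), n = 22 boxes. Hook lengths by row (left-to-right, top-to-bottom): [12, 8, 7, 1]; [10, 6, 5]; [9, 5, 4]; [8, 4, 3]; [7, 3, 2]; [6, 2, 1]; [3]; [2]; [1]. Product of hooks = 10534551552000. So f^λ = 22! / 10534551552000 = 1124000727777607680000 / 10534551552000 = 106696590.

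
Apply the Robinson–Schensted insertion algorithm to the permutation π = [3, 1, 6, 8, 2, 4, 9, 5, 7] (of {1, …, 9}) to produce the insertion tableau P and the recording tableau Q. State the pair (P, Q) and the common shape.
P = [1, 2, 4, 5, 7] / [3, 6, 8, 9];  Q = [1, 3, 4, 7, 9] / [2, 5, 6, 8];  common shape = (5, 4)

Row-insert the values π_1, π_2, … into P one at a time, bumping the leftmost entry strictly greater than the inserted value down to the next row. The recording tableau Q records, in position (i, j), the step at which that cell was added to P.
  Insert 3 (step 1): P = [3];  Q = [1]
  Insert 1 (step 2): P = [1] / [3];  Q = [1] / [2]
  Insert 6 (step 3): P = [1, 6] / [3];  Q = [1, 3] / [2]
  Insert 8 (step 4): P = [1, 6, 8] / [3];  Q = [1, 3, 4] / [2]
  Insert 2 (step 5): P = [1, 2, 8] / [3, 6];  Q = [1, 3, 4] / [2, 5]
  Insert 4 (step 6): P = [1, 2, 4] / [3, 6, 8];  Q = [1, 3, 4] / [2, 5, 6]
  Insert 9 (step 7): P = [1, 2, 4, 9] / [3, 6, 8];  Q = [1, 3, 4, 7] / [2, 5, 6]
  Insert 5 (step 8): P = [1, 2, 4, 5] / [3, 6, 8, 9];  Q = [1, 3, 4, 7] / [2, 5, 6, 8]
  Insert 7 (step 9): P = [1, 2, 4, 5, 7] / [3, 6, 8, 9];  Q = [1, 3, 4, 7, 9] / [2, 5, 6, 8]
Final shape: (5, 4).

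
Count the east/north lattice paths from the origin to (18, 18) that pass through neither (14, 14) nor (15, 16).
Number of paths = 4465069350

Inclusion–exclusion. Total paths: C(36, 18) = 9075135300. Through P₁: C(28, 14)·C(8, 4) = 2808162000. Through P₂: C(31, 15)·C(5, 3) = 3005401950. Since P₁ is strictly southwest of P₂, a monotone path through both must visit P₁ then P₂; paths through both = C(28, 14)·C(3, 1)·C(5, 3) = 1203498000. Avoid both = 9075135300 − 2808162000 − 3005401950 + 1203498000 = 4465069350.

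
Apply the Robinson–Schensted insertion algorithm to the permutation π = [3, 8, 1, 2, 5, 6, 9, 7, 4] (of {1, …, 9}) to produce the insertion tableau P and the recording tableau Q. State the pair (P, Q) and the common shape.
P = [1, 2, 4, 6, 7] / [3, 5, 9] / [8];  Q = [1, 2, 5, 6, 7] / [3, 4, 8] / [9];  common shape = (5, 3, 1)

Row-insert the values π_1, π_2, … into P one at a time, bumping the leftmost entry strictly greater than the inserted value down to the next row. The recording tableau Q records, in position (i, j), the step at which that cell was added to P.
  Insert 3 (step 1): P = [3];  Q = [1]
  Insert 8 (step 2): P = [3, 8];  Q = [1, 2]
  Insert 1 (step 3): P = [1, 8] / [3];  Q = [1, 2] / [3]
  Insert 2 (step 4): P = [1, 2] / [3, 8];  Q = [1, 2] / [3, 4]
  Insert 5 (step 5): P = [1, 2, 5] / [3, 8];  Q = [1, 2, 5] / [3, 4]
  Insert 6 (step 6): P = [1, 2, 5, 6] / [3, 8];  Q = [1, 2, 5, 6] / [3, 4]
  Insert 9 (step 7): P = [1, 2, 5, 6, 9] / [3, 8];  Q = [1, 2, 5, 6, 7] / [3, 4]
  Insert 7 (step 8): P = [1, 2, 5, 6, 7] / [3, 8, 9];  Q = [1, 2, 5, 6, 7] / [3, 4, 8]
  Insert 4 (step 9): P = [1, 2, 4, 6, 7] / [3, 5, 9] / [8];  Q = [1, 2, 5, 6, 7] / [3, 4, 8] / [9]
Final shape: (5, 3, 1).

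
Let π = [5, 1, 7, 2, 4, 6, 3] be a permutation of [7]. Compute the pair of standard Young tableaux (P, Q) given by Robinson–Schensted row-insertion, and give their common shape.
P = [1, 2, 3, 6] / [4, 7] / [5];  Q = [1, 3, 5, 6] / [2, 4] / [7];  common shape = (4, 2, 1)

Row-insert the values π_1, π_2, … into P one at a time, bumping the leftmost entry strictly greater than the inserted value down to the next row. The recording tableau Q records, in position (i, j), the step at which that cell was added to P.
  Insert 5 (step 1): P = [5];  Q = [1]
  Insert 1 (step 2): P = [1] / [5];  Q = [1] / [2]
  Insert 7 (step 3): P = [1, 7] / [5];  Q = [1, 3] / [2]
  Insert 2 (step 4): P = [1, 2] / [5, 7];  Q = [1, 3] / [2, 4]
  Insert 4 (step 5): P = [1, 2, 4] / [5, 7];  Q = [1, 3, 5] / [2, 4]
  Insert 6 (step 6): P = [1, 2, 4, 6] / [5, 7];  Q = [1, 3, 5, 6] / [2, 4]
  Insert 3 (step 7): P = [1, 2, 3, 6] / [4, 7] / [5];  Q = [1, 3, 5, 6] / [2, 4] / [7]
Final shape: (4, 2, 1).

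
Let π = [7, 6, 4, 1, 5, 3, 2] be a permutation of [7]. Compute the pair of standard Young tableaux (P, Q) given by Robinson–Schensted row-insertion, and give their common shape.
P = [1, 2] / [3, 5] / [4] / [6] / [7];  Q = [1, 5] / [2, 6] / [3] / [4] / [7];  common shape = (2, 2, 1, 1, 1)

Row-insert the values π_1, π_2, … into P one at a time, bumping the leftmost entry strictly greater than the inserted value down to the next row. The recording tableau Q records, in position (i, j), the step at which that cell was added to P.
  Insert 7 (step 1): P = [7];  Q = [1]
  Insert 6 (step 2): P = [6] / [7];  Q = [1] / [2]
  Insert 4 (step 3): P = [4] / [6] / [7];  Q = [1] / [2] / [3]
  Insert 1 (step 4): P = [1] / [4] / [6] / [7];  Q = [1] / [2] / [3] / [4]
  Insert 5 (step 5): P = [1, 5] / [4] / [6] / [7];  Q = [1, 5] / [2] / [3] / [4]
  Insert 3 (step 6): P = [1, 3] / [4, 5] / [6] / [7];  Q = [1, 5] / [2, 6] / [3] / [4]
  Insert 2 (step 7): P = [1, 2] / [3, 5] / [4] / [6] / [7];  Q = [1, 5] / [2, 6] / [3] / [4] / [7]
Final shape: (2, 2, 1, 1, 1).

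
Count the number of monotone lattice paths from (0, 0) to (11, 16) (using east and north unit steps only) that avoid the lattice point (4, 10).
Number of paths = 11320179

Total paths from (0, 0) to (11, 16): C(27, 11) = 13037895. Paths through (4, 10): (paths (0, 0) → (4, 10)) × (paths (4, 10) → (11, 16)) = C(14, 4) · C(13, 7) = 1001 · 1716 = 1717716. Avoidance count = 13037895 − 1717716 = 11320179.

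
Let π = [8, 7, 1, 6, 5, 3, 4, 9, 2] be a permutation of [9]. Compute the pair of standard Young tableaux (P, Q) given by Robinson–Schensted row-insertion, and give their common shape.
P = [1, 2, 4, 9] / [3] / [5] / [6] / [7] / [8];  Q = [1, 4, 7, 8] / [2] / [3] / [5] / [6] / [9];  common shape = (4, 1, 1, 1, 1, 1)

Row-insert the values π_1, π_2, … into P one at a time, bumping the leftmost entry strictly greater than the inserted value down to the next row. The recording tableau Q records, in position (i, j), the step at which that cell was added to P.
  Insert 8 (step 1): P = [8];  Q = [1]
  Insert 7 (step 2): P = [7] / [8];  Q = [1] / [2]
  Insert 1 (step 3): P = [1] / [7] / [8];  Q = [1] / [2] / [3]
  Insert 6 (step 4): P = [1, 6] / [7] / [8];  Q = [1, 4] / [2] / [3]
  Insert 5 (step 5): P = [1, 5] / [6] / [7] / [8];  Q = [1, 4] / [2] / [3] / [5]
  Insert 3 (step 6): P = [1, 3] / [5] / [6] / [7] / [8];  Q = [1, 4] / [2] / [3] / [5] / [6]
  Insert 4 (step 7): P = [1, 3, 4] / [5] / [6] / [7] / [8];  Q = [1, 4, 7] / [2] / [3] / [5] / [6]
  Insert 9 (step 8): P = [1, 3, 4, 9] / [5] / [6] / [7] / [8];  Q = [1, 4, 7, 8] / [2] / [3] / [5] / [6]
  Insert 2 (step 9): P = [1, 2, 4, 9] / [3] / [5] / [6] / [7] / [8];  Q = [1, 4, 7, 8] / [2] / [3] / [5] / [6] / [9]
Final shape: (4, 1, 1, 1, 1, 1).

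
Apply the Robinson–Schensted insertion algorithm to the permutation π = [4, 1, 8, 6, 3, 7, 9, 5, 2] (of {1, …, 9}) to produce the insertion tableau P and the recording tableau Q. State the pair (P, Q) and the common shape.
P = [1, 2, 5, 9] / [3, 6, 7] / [4] / [8];  Q = [1, 3, 6, 7] / [2, 4, 8] / [5] / [9];  common shape = (4, 3, 1, 1)

Row-insert the values π_1, π_2, … into P one at a time, bumping the leftmost entry strictly greater than the inserted value down to the next row. The recording tableau Q records, in position (i, j), the step at which that cell was added to P.
  Insert 4 (step 1): P = [4];  Q = [1]
  Insert 1 (step 2): P = [1] / [4];  Q = [1] / [2]
  Insert 8 (step 3): P = [1, 8] / [4];  Q = [1, 3] / [2]
  Insert 6 (step 4): P = [1, 6] / [4, 8];  Q = [1, 3] / [2, 4]
  Insert 3 (step 5): P = [1, 3] / [4, 6] / [8];  Q = [1, 3] / [2, 4] / [5]
  Insert 7 (step 6): P = [1, 3, 7] / [4, 6] / [8];  Q = [1, 3, 6] / [2, 4] / [5]
  Insert 9 (step 7): P = [1, 3, 7, 9] / [4, 6] / [8];  Q = [1, 3, 6, 7] / [2, 4] / [5]
  Insert 5 (step 8): P = [1, 3, 5, 9] / [4, 6, 7] / [8];  Q = [1, 3, 6, 7] / [2, 4, 8] / [5]
  Insert 2 (step 9): P = [1, 2, 5, 9] / [3, 6, 7] / [4] / [8];  Q = [1, 3, 6, 7] / [2, 4, 8] / [5] / [9]
Final shape: (4, 3, 1, 1).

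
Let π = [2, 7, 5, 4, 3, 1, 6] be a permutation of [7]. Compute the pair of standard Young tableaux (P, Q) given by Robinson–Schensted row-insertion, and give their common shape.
P = [1, 3, 6] / [2] / [4] / [5] / [7];  Q = [1, 2, 7] / [3] / [4] / [5] / [6];  common shape = (3, 1, 1, 1, 1)

Row-insert the values π_1, π_2, … into P one at a time, bumping the leftmost entry strictly greater than the inserted value down to the next row. The recording tableau Q records, in position (i, j), the step at which that cell was added to P.
  Insert 2 (step 1): P = [2];  Q = [1]
  Insert 7 (step 2): P = [2, 7];  Q = [1, 2]
  Insert 5 (step 3): P = [2, 5] / [7];  Q = [1, 2] / [3]
  Insert 4 (step 4): P = [2, 4] / [5] / [7];  Q = [1, 2] / [3] / [4]
  Insert 3 (step 5): P = [2, 3] / [4] / [5] / [7];  Q = [1, 2] / [3] / [4] / [5]
  Insert 1 (step 6): P = [1, 3] / [2] / [4] / [5] / [7];  Q = [1, 2] / [3] / [4] / [5] / [6]
  Insert 6 (step 7): P = [1, 3, 6] / [2] / [4] / [5] / [7];  Q = [1, 2, 7] / [3] / [4] / [5] / [6]
Final shape: (3, 1, 1, 1, 1).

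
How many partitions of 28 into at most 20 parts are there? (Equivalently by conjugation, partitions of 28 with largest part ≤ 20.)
p(28, parts ≤ 20) = 3673

Use the recurrence p(n, m) = p(n, m−1) + p(n−m, m): either the largest part is < m (count p(n, m−1)) or the largest part is exactly m (remove one copy of m, count p(n−m, m)). With p(0, ·) = 1 this gives p(28, parts ≤ 20) = 3673. (By conjugating Young diagrams, this also counts partitions of 28 into at most 20 parts.)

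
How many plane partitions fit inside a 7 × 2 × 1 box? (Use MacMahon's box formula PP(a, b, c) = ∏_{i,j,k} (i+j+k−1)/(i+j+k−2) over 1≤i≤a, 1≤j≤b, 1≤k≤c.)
PP(7, 2, 1) = 36

Evaluate the triple product over i = 1..7, j = 1..2, k = 1..1. The factors are (2/1) · (3/2) · (3/2) · (4/3) · (4/3) · (5/4) · (5/4) · (6/5) · … (14 factors total). The numerators and denominators telescope so the product is an integer; carrying out the multiplication exactly gives PP(7, 2, 1) = 36.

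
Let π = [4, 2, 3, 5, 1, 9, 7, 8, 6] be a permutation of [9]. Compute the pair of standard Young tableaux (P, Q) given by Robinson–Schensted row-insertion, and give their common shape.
P = [1, 3, 5, 6, 8] / [2, 7] / [4, 9];  Q = [1, 3, 4, 6, 8] / [2, 7] / [5, 9];  common shape = (5, 2, 2)

Row-insert the values π_1, π_2, … into P one at a time, bumping the leftmost entry strictly greater than the inserted value down to the next row. The recording tableau Q records, in position (i, j), the step at which that cell was added to P.
  Insert 4 (step 1): P = [4];  Q = [1]
  Insert 2 (step 2): P = [2] / [4];  Q = [1] / [2]
  Insert 3 (step 3): P = [2, 3] / [4];  Q = [1, 3] / [2]
  Insert 5 (step 4): P = [2, 3, 5] / [4];  Q = [1, 3, 4] / [2]
  Insert 1 (step 5): P = [1, 3, 5] / [2] / [4];  Q = [1, 3, 4] / [2] / [5]
  Insert 9 (step 6): P = [1, 3, 5, 9] / [2] / [4];  Q = [1, 3, 4, 6] / [2] / [5]
  Insert 7 (step 7): P = [1, 3, 5, 7] / [2, 9] / [4];  Q = [1, 3, 4, 6] / [2, 7] / [5]
  Insert 8 (step 8): P = [1, 3, 5, 7, 8] / [2, 9] / [4];  Q = [1, 3, 4, 6, 8] / [2, 7] / [5]
  Insert 6 (step 9): P = [1, 3, 5, 6, 8] / [2, 7] / [4, 9];  Q = [1, 3, 4, 6, 8] / [2, 7] / [5, 9]
Final shape: (5, 2, 2).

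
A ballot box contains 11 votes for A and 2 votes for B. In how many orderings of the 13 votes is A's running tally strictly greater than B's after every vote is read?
Strict-lead orderings = 54

Total orderings of the 13 votes with 11 for A: C(13, 11) = 78. By the Bertrand ballot formula (Cycle Lemma / reflection principle), the number of orderings in which A is strictly ahead of B throughout is (p − q)/(p + q) · C(p + q, p) = (11 − 2)/(11 + 2) · 78 = 54.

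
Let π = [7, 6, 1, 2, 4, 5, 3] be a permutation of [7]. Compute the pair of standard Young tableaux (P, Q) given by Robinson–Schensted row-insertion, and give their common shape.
P = [1, 2, 3, 5] / [4] / [6] / [7];  Q = [1, 4, 5, 6] / [2] / [3] / [7];  common shape = (4, 1, 1, 1)

Row-insert the values π_1, π_2, … into P one at a time, bumping the leftmost entry strictly greater than the inserted value down to the next row. The recording tableau Q records, in position (i, j), the step at which that cell was added to P.
  Insert 7 (step 1): P = [7];  Q = [1]
  Insert 6 (step 2): P = [6] / [7];  Q = [1] / [2]
  Insert 1 (step 3): P = [1] / [6] / [7];  Q = [1] / [2] / [3]
  Insert 2 (step 4): P = [1, 2] / [6] / [7];  Q = [1, 4] / [2] / [3]
  Insert 4 (step 5): P = [1, 2, 4] / [6] / [7];  Q = [1, 4, 5] / [2] / [3]
  Insert 5 (step 6): P = [1, 2, 4, 5] / [6] / [7];  Q = [1, 4, 5, 6] / [2] / [3]
  Insert 3 (step 7): P = [1, 2, 3, 5] / [4] / [6] / [7];  Q = [1, 4, 5, 6] / [2] / [3] / [7]
Final shape: (4, 1, 1, 1).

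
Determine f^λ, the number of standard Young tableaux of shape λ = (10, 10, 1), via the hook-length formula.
# SYT of shape (10, 10, 1) = 293930

Hook-length formula: f^λ = n! / Π hook(c), product over all cells c of the Young diagram. For λ = (10, 10, 1), n = 21 boxes. Hook lengths by row (left-to-right, top-to-bottom): [12, 10, 9, 8, 7, 6, 5, 4, 3, 2]; [11, 9, 8, 7, 6, 5, 4, 3, 2, 1]; [1]. Product of hooks = 173820100608000. So f^λ = 21! / 173820100608000 = 51090942171709440000 / 173820100608000 = 293930.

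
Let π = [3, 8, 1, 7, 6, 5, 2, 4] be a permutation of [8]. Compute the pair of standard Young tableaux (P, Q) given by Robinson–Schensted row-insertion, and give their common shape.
P = [1, 2, 4] / [3, 5] / [6] / [7] / [8];  Q = [1, 2, 8] / [3, 4] / [5] / [6] / [7];  common shape = (3, 2, 1, 1, 1)

Row-insert the values π_1, π_2, … into P one at a time, bumping the leftmost entry strictly greater than the inserted value down to the next row. The recording tableau Q records, in position (i, j), the step at which that cell was added to P.
  Insert 3 (step 1): P = [3];  Q = [1]
  Insert 8 (step 2): P = [3, 8];  Q = [1, 2]
  Insert 1 (step 3): P = [1, 8] / [3];  Q = [1, 2] / [3]
  Insert 7 (step 4): P = [1, 7] / [3, 8];  Q = [1, 2] / [3, 4]
  Insert 6 (step 5): P = [1, 6] / [3, 7] / [8];  Q = [1, 2] / [3, 4] / [5]
  Insert 5 (step 6): P = [1, 5] / [3, 6] / [7] / [8];  Q = [1, 2] / [3, 4] / [5] / [6]
  Insert 2 (step 7): P = [1, 2] / [3, 5] / [6] / [7] / [8];  Q = [1, 2] / [3, 4] / [5] / [6] / [7]
  Insert 4 (step 8): P = [1, 2, 4] / [3, 5] / [6] / [7] / [8];  Q = [1, 2, 8] / [3, 4] / [5] / [6] / [7]
Final shape: (3, 2, 1, 1, 1).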